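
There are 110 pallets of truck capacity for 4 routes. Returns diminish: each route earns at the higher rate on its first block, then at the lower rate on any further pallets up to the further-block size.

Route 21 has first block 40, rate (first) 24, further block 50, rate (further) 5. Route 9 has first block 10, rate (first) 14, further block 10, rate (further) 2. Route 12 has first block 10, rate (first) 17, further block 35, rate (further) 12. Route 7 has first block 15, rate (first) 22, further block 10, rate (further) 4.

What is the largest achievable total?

2020

Order all 8 blocks by rate: Route 21/tier1 24 > Route 7/tier1 22 > Route 12/tier1 17 > Route 9/tier1 14 > Route 12/tier2 12 > Route 21/tier2 5 > Route 7/tier2 4 > Route 9/tier2 2.
Route 21/tier1 (24): +40 → 70 left.
Route 7 tier1 at 22: fill all 15 → 55 left.
Fill Route 12 tier1 block (10 at 17) → 45 left.
Route 9 tier1 at 14: fill all 10 → 35 left.
Route 12/tier2 (12): +35 → 0 left.
Total = 24×40 + 22×15 + 17×10 + 14×10 + 12×35 = 2020.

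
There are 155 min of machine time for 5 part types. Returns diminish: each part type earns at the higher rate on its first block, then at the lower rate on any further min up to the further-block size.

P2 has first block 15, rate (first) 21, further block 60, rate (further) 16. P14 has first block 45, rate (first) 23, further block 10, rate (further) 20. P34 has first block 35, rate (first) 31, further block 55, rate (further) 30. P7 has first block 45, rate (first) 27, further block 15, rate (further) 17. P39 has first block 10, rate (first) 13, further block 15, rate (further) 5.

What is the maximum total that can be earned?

Rank every tier by rate: P34/tier1 31 > P34/tier2 30 > P7/tier1 27 > P14/tier1 23 > P2/tier1 21 > P14/tier2 20 > P7/tier2 17 > P2/tier2 16 > P39/tier1 13 > P39/tier2 5.
Fill P34 tier1 block (35 at 31) ; 120 left.
P34 tier2 at 30: fill all 55 ; 65 left.
Fill P7 tier1 block (45 at 27) ; 20 left.
20 remain; put them into P14 tier1 at 23.
Total = 31×35 + 30×55 + 27×45 + 23×20 = 4410.

4410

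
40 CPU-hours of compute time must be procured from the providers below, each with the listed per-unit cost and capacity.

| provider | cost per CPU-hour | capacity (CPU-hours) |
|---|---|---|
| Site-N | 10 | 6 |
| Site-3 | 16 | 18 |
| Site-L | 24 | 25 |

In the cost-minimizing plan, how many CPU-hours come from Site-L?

Fill from the cheapest provider first.
Take 6 from Site-N at 10 — need 34 more.
Site-3 (16): use full 18 — 16 CPU-hours to go.
Take 16 from Site-L at 24 to finish.

16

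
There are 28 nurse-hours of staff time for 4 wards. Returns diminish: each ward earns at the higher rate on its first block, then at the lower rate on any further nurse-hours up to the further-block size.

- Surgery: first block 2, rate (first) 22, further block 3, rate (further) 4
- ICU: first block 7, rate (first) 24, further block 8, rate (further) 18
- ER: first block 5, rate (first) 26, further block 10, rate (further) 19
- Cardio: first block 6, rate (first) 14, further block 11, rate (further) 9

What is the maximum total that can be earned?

604

Order all 8 blocks by rate: ER/first 26 > ICU/first 24 > Surgery/first 22 > ER/second 19 > ICU/second 18 > Cardio/first 14 > Cardio/second 9 > Surgery/second 4.
ER/first (26): +5 → 23 left.
ICU first at 24: fill all 7 → 16 left.
Fill Surgery first block (2 at 22) → 14 left.
ER/second (19): +10 → 4 left.
4 remain; put them into ICU second at 18.
Total = 26×5 + 24×7 + 22×2 + 19×10 + 18×4 = 604.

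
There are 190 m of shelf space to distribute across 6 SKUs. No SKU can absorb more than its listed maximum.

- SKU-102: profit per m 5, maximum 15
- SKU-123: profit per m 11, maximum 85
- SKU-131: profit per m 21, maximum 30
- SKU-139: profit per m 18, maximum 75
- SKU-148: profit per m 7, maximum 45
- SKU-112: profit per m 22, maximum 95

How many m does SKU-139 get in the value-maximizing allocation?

65

Highest profit per m first: SKU-112 22 > SKU-131 21 > SKU-139 18 > SKU-123 11 > SKU-148 7 > SKU-102 5.
SKU-112: +95 to 95 (cap) → 95 left.
Give SKU-131 30 to hit its cap of 30 → 65 left.
SKU-139 has room for 75 but only 65 remain, so it gets 65.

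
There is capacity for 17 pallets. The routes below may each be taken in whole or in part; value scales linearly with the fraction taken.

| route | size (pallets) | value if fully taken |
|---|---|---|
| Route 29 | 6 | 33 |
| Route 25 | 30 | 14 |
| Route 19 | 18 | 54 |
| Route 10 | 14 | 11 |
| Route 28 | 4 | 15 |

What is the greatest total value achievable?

69

Best value per unit of size first: Route 29 33/6≈5.5, Route 28 15/4≈3.75, Route 19 54/18≈3, Route 10 11/14≈0.786, Route 25 14/30≈0.467.
Take all of Route 29 (6 pallets, value 33) ; 11 pallets left.
Route 28: take in full, 4 pallets for value 15 ; 7 left.
Fill the last 7 pallets with part of Route 19: 7/18 of it earns 21.
Total value = 69.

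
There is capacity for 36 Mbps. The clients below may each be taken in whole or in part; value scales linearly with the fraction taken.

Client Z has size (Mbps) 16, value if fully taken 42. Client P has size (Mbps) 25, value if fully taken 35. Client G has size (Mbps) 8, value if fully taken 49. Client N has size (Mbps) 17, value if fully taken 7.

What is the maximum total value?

107.8

Best value per unit of size first: Client G 49/8≈6.12, Client Z 42/16≈2.62, Client P 35/25≈1.4, Client N 7/17≈0.412.
All 8 Mbps of Client G fit (value 49) ; 28 remain.
Take all of Client Z (16 Mbps, value 42) ; 12 Mbps left.
12 Mbps left: a 12/25 share of Client P gives 35×12/25 = 16.8.
Total value = 107.8.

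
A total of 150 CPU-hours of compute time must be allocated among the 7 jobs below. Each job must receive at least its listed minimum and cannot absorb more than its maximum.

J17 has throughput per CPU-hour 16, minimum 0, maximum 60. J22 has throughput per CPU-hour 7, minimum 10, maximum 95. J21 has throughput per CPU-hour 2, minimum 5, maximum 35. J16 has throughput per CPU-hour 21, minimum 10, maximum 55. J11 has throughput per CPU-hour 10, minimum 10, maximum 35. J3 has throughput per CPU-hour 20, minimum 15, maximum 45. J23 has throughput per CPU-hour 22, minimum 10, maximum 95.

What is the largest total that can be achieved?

Meeting every minimum uses 0+10+5+10+10+15+10 = 60 CPU-hours, leaving 90.
Order the jobs by throughput per CPU-hour: J23 22 > J16 21 > J3 20 > J17 16 > J11 10 > J22 7 > J21 2.
J23: +85 to 95 (cap) → 5 left.
Only 5 left; J16 takes them to reach 15.
Total = 7×10 + 2×5 + 21×15 + 10×10 + 20×15 + 22×95 = 2885.

2885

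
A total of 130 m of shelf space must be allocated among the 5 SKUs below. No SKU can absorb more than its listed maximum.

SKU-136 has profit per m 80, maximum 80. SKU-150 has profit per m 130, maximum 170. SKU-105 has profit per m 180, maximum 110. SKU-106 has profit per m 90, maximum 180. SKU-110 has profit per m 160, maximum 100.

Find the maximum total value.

Order the SKUs by profit per m: SKU-105 180 > SKU-110 160 > SKU-150 130 > SKU-106 90 > SKU-136 80.
Give SKU-105 110 to hit its cap of 110 ; 20 left.
Only 20 left; SKU-110 takes them to reach 20.
Total = 180×110 + 160×20 = 23000.

23000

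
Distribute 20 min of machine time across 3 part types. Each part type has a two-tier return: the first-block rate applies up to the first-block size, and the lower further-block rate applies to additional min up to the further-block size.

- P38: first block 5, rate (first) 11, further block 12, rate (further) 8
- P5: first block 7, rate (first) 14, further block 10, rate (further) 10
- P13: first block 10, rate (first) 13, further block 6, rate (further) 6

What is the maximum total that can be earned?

Rank every tier by rate: P5/first 14 > P13/first 13 > P38/first 11 > P5/second 10 > P38/second 8 > P13/second 6.
P5 first at 14: fill all 7 ; 13 left.
Fill P13 first block (10 at 13) ; 3 left.
3 remain; put them into P38 first at 11.
Total = 14×7 + 13×10 + 11×3 = 261.

261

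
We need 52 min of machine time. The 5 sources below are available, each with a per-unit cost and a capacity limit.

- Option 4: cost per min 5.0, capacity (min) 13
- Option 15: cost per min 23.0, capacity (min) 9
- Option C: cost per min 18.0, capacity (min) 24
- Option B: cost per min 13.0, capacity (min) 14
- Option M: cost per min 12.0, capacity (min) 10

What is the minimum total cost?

637

Fill from the cheapest source first.
Option 4 (5.0): use full 13 — 39 min to go.
Option M at 12.0: take all 10 min — 29 still needed.
Take 14 from Option B at 13.0 — need 15 more.
Option C at 18.0: take 15 of its 24 — requirement met.
Option 15: unused.
Cost = 13×5.0 + 10×12.0 + 14×13.0 + 15×18.0 = 637.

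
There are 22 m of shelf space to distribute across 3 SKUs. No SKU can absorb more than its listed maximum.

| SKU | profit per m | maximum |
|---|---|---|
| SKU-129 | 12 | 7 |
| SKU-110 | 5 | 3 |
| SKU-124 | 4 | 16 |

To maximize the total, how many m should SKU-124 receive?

Order the SKUs by profit per m: SKU-129 12 > SKU-110 5 > SKU-124 4.
Give SKU-129 7 to hit its cap of 7 → 15 left.
SKU-110: +3 to 3 (cap) → 12 left.
SKU-124: +12 (room for 16) → 12. Pool exhausted.

12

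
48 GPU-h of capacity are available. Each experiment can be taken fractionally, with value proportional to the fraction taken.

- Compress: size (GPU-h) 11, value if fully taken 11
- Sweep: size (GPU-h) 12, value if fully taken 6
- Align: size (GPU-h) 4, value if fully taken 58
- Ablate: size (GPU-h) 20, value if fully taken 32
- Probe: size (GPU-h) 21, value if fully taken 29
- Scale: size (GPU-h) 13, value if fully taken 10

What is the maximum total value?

122

Rank by value-to-size ratio: Align 58/4≈14.5, Ablate 32/20≈1.6, Probe 29/21≈1.38, Compress 11/11≈1, Scale 10/13≈0.769, Sweep 6/12≈0.5.
All 4 GPU-h of Align fit (value 58) — 44 remain.
Ablate: take in full, 20 GPU-h for value 32 — 24 left.
All 21 GPU-h of Probe fit (value 29) — 3 remain.
Fill the last 3 GPU-h with part of Compress: 3/11 of it earns 3.
Total value = 122.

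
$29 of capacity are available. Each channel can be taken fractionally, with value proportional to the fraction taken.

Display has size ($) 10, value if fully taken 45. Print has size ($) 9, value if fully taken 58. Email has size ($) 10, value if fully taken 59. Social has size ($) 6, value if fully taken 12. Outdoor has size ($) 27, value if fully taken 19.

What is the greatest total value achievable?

162

Rank by value-to-size ratio: Print 58/9≈6.44, Email 59/10≈5.9, Display 45/10≈4.5, Social 12/6≈2, Outdoor 19/27≈0.704.
Print: take in full, 9 $ for value 58 — 20 left.
Take all of Email (10 $, value 59) — 10 $ left.
Display: take in full, 10 $ for value 45 — 0 left.
Total value = 162.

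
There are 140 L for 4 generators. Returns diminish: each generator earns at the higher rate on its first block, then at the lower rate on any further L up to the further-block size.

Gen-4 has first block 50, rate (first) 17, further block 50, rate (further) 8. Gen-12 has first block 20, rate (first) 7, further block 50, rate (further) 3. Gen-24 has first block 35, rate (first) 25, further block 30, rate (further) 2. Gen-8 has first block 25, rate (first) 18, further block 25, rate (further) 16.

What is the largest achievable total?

2615

Rank every tier by rate: Gen-24/T1 25 > Gen-8/T1 18 > Gen-4/T1 17 > Gen-8/T2 16 > Gen-4/T2 8 > Gen-12/T1 7 > Gen-12/T2 3 > Gen-24/T2 2.
Fill Gen-24 T1 block (35 at 25) ; 105 left.
Gen-8 T1 at 18: fill all 25 ; 80 left.
Gen-4/T1 (17): +50 ; 30 left.
Gen-8 T2 at 16: fill all 25 ; 5 left.
Gen-4 T2 at 8: only 5 left, fill 5.
Total = 25×35 + 18×25 + 17×50 + 16×25 + 8×5 = 2615.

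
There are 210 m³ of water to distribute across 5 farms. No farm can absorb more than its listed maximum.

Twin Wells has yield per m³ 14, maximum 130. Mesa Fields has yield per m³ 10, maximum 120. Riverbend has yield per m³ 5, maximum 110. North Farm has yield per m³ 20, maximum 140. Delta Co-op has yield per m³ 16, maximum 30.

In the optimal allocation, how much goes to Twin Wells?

Highest yield per m³ first: North Farm 20 > Delta Co-op 16 > Twin Wells 14 > Mesa Fields 10 > Riverbend 5.
North Farm: +140 to 140 (cap) → 70 left.
Delta Co-op takes 30 to reach its cap of 30 → 40 left.
Twin Wells: +40 (room for 130) → 40. Pool exhausted.

40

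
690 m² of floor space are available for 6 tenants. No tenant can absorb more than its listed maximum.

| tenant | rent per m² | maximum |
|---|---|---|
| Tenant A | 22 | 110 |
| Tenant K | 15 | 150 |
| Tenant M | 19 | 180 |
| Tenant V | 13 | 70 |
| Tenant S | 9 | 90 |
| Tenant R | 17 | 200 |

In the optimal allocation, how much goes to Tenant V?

Rank by rent per m²: Tenant A 22 > Tenant M 19 > Tenant R 17 > Tenant K 15 > Tenant V 13 > Tenant S 9.
Tenant A: +110 to 110 (cap) → 580 left.
Tenant M: +180 to 180 (cap) → 400 left.
Tenant R: +200 to 200 (cap) → 200 left.
Give Tenant K 150 to hit its cap of 150 → 50 left.
Tenant V has room for 70 but only 50 remain, so it gets 50.

50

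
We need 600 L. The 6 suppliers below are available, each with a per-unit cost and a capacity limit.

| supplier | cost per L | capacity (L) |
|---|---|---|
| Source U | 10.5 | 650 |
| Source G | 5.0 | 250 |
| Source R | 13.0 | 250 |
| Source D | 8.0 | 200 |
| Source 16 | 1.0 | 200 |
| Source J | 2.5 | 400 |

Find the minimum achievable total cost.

Cheapest first:
Take 200 from Source 16 at 1.0 — need 400 more.
Source J at 2.5: take all 400 L — 0 still needed.
Source G, Source D, Source U, Source R: unused.
Cost = 200×1.0 + 400×2.5 = 1200.

1200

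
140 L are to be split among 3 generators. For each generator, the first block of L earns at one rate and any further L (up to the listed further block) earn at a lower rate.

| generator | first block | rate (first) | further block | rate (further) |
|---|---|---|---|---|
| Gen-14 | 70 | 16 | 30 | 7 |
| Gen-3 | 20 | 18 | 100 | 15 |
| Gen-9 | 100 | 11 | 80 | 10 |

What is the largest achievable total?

2230

Rank every tier by rate: Gen-3/tier1 18 > Gen-14/tier1 16 > Gen-3/tier2 15 > Gen-9/tier1 11 > Gen-9/tier2 10 > Gen-14/tier2 7.
Fill Gen-3 tier1 block (20 at 18) ; 120 left.
Fill Gen-14 tier1 block (70 at 16) ; 50 left.
50 remain; put them into Gen-3 tier2 at 15.
Total = 18×20 + 16×70 + 15×50 = 2230.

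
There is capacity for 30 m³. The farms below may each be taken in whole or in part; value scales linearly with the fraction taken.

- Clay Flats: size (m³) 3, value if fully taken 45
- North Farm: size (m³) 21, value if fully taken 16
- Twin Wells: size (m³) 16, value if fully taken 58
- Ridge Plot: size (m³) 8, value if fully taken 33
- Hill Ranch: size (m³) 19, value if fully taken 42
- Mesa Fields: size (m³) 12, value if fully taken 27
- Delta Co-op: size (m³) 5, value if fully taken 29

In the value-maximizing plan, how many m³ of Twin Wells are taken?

Rank by value-to-size ratio: Clay Flats 45/3≈15, Delta Co-op 29/5≈5.8, Ridge Plot 33/8≈4.12, Twin Wells 58/16≈3.62, Mesa Fields 27/12≈2.25, Hill Ranch 42/19≈2.21, North Farm 16/21≈0.762.
Clay Flats: take in full, 3 m³ for value 45 — 27 left.
Take all of Delta Co-op (5 m³, value 29) — 22 m³ left.
All 8 m³ of Ridge Plot fit (value 33) — 14 remain.
14 m³ left: a 14/16 share of Twin Wells gives 58×14/16 = 50.75.

14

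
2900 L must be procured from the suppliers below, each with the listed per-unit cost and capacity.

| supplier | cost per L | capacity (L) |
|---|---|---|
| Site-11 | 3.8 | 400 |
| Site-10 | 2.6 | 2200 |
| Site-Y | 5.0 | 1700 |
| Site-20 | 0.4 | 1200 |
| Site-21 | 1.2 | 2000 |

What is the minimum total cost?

Fill from the cheapest supplier first.
Site-20 (0.4): use full 1200 — 1700 L to go.
Take 1700 from Site-21 at 1.2 to finish.
Site-10, Site-11, Site-Y: unused.
Cost = 1200×0.4 + 1700×1.2 = 2520.

2520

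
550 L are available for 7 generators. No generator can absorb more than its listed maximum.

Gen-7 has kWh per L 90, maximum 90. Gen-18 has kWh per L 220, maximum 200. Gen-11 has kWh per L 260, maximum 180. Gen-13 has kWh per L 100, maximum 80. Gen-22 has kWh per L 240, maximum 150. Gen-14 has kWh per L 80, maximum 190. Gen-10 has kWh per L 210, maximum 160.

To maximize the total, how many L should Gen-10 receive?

20

Order the generators by kWh per L: Gen-11 260 > Gen-22 240 > Gen-18 220 > Gen-10 210 > Gen-13 100 > Gen-7 90 > Gen-14 80.
Gen-11: +180 to 180 (cap) ; 370 left.
Give Gen-22 150 to hit its cap of 150 ; 220 left.
Give Gen-18 200 to hit its cap of 200 ; 20 left.
Only 20 left; Gen-10 takes them to reach 20.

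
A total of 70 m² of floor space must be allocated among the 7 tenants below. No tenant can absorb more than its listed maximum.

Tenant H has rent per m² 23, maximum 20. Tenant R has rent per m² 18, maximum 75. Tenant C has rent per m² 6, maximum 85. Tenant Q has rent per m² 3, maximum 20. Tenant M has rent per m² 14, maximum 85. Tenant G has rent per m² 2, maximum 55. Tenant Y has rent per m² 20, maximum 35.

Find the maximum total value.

Rank by rent per m²: Tenant H 23 > Tenant Y 20 > Tenant R 18 > Tenant M 14 > Tenant C 6 > Tenant Q 3 > Tenant G 2.
Tenant H: +20 to 20 (cap) — 50 left.
Tenant Y takes 35 to reach its cap of 35 — 15 left.
Tenant R: +15 (room for 75) → 15. Pool exhausted.
Total = 23×20 + 18×15 + 20×35 = 1430.

1430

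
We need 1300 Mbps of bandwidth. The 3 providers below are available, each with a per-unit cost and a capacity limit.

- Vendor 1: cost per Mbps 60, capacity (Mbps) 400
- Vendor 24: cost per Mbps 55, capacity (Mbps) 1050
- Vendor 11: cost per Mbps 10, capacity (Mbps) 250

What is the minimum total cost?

60250

Fill from the cheapest provider first.
Vendor 11 at 10: take all 250 Mbps → 1050 still needed.
Vendor 24 (55): use full 1050 → 0 Mbps to go.
Vendor 1: unused.
Cost = 250×10 + 1050×55 = 60250.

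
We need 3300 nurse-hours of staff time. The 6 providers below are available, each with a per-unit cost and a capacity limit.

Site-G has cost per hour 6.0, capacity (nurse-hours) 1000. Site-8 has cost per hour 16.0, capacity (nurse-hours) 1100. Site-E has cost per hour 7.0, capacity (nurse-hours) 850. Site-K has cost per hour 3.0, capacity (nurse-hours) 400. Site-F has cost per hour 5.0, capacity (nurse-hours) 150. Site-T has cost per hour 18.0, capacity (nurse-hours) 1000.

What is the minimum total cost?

Use providers in increasing cost order.
Site-K (3.0): use full 400 ; 2900 nurse-hours to go.
Site-F (5.0): use full 150 ; 2750 nurse-hours to go.
Take 1000 from Site-G at 6.0 ; need 1750 more.
Take 850 from Site-E at 7.0 ; need 900 more.
Site-8 at 16.0: take 900 of its 1100 ; requirement met.
Site-T: unused.
Cost = 400×3.0 + 150×5.0 + 1000×6.0 + 850×7.0 + 900×16.0 = 28300.

28300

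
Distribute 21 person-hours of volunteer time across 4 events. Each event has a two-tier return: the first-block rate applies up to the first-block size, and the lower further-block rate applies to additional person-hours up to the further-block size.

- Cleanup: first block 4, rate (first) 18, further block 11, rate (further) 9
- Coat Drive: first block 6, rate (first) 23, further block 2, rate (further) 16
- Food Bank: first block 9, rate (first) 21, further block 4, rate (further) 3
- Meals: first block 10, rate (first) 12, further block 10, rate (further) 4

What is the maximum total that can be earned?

431

Order all 8 blocks by rate: Coat Drive/T1 23 > Food Bank/T1 21 > Cleanup/T1 18 > Coat Drive/T2 16 > Meals/T1 12 > Cleanup/T2 9 > Meals/T2 4 > Food Bank/T2 3.
Coat Drive/T1 (23): +6 → 15 left.
Food Bank T1 at 21: fill all 9 → 6 left.
Cleanup/T1 (18): +4 → 2 left.
Coat Drive T2 at 16: fill all 2 → 0 left.
Total = 23×6 + 21×9 + 18×4 + 16×2 = 431.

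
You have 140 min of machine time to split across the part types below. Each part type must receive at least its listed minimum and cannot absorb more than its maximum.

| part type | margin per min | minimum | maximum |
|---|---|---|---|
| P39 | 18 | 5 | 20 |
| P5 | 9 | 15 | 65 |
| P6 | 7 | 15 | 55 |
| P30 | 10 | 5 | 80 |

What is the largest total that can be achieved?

Meeting every minimum uses 5+15+15+5 = 40 min, leaving 100.
Order the part types by margin per min: P39 18 > P30 10 > P5 9 > P6 7.
Give P39 15 more to hit its cap of 20 ; 85 left.
P30 takes 75 more to reach its cap of 80 ; 10 left.
Only 10 left; P5 takes them to reach 25.
Total = 18×20 + 9×25 + 7×15 + 10×80 = 1490.

1490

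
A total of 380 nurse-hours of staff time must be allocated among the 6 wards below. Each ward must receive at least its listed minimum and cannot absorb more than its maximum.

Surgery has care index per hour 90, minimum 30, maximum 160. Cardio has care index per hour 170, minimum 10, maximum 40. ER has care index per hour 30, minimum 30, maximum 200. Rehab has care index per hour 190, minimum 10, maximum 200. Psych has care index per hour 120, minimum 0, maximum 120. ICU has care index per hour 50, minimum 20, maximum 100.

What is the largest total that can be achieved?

56600

Meeting every minimum uses 30+10+30+10+0+20 = 100 nurse-hours, leaving 280.
Rank by care index per hour: Rehab 190 > Cardio 170 > Psych 120 > Surgery 90 > ICU 50 > ER 30.
Give Rehab 190 more to hit its cap of 200 — 90 left.
Give Cardio 30 more to hit its cap of 40 — 60 left.
Psych: +60 (room for 120) → 60. Pool exhausted.
Total = 90×30 + 170×40 + 30×30 + 190×200 + 120×60 + 50×20 = 56600.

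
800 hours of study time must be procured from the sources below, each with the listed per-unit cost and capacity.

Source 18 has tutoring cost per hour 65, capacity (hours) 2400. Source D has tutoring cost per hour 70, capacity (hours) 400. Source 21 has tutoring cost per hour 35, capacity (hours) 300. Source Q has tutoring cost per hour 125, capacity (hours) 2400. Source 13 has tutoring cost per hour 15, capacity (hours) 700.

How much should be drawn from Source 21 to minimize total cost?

100

Use sources in increasing cost order.
Source 13 (15): use full 700 → 100 hours to go.
Source 21 at 35: take 100 of its 300 → requirement met.
Source 18, Source D, Source Q: unused.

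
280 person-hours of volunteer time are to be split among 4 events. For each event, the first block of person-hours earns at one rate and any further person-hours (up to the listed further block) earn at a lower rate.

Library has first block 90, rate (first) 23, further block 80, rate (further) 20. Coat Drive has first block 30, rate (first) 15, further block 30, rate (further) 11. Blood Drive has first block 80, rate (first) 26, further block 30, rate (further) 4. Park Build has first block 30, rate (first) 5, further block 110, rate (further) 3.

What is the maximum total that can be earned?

6200

Order all 8 blocks by rate: Blood Drive/T1 26 > Library/T1 23 > Library/T2 20 > Coat Drive/T1 15 > Coat Drive/T2 11 > Park Build/T1 5 > Blood Drive/T2 4 > Park Build/T2 3.
Blood Drive/T1 (26): +80 — 200 left.
Library/T1 (23): +90 — 110 left.
Library T2 at 20: fill all 80 — 30 left.
Coat Drive/T1 (15): +30 — 0 left.
Total = 26×80 + 23×90 + 20×80 + 15×30 = 6200.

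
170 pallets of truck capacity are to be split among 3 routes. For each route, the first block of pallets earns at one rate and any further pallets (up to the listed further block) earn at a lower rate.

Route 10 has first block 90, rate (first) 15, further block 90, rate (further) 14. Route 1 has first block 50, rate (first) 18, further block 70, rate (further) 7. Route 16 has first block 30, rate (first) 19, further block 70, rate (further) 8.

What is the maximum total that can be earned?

2820

Rank every tier by rate: Route 16/tier1 19 > Route 1/tier1 18 > Route 10/tier1 15 > Route 10/tier2 14 > Route 16/tier2 8 > Route 1/tier2 7.
Route 16 tier1 at 19: fill all 30 → 140 left.
Fill Route 1 tier1 block (50 at 18) → 90 left.
Fill Route 10 tier1 block (90 at 15) → 0 left.
Total = 19×30 + 18×50 + 15×90 = 2820.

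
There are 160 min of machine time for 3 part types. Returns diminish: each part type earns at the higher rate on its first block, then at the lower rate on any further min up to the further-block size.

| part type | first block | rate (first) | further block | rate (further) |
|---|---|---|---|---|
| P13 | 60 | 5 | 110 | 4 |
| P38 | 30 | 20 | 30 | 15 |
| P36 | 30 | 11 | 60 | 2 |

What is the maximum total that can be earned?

Treat each block as its own option and order by rate: P38/T1 20 > P38/T2 15 > P36/T1 11 > P13/T1 5 > P13/T2 4 > P36/T2 2.
P38 T1 at 20: fill all 30 ; 130 left.
P38 T2 at 15: fill all 30 ; 100 left.
P36 T1 at 11: fill all 30 ; 70 left.
P13/T1 (5): +60 ; 10 left.
P13 T2 at 4: only 10 left, fill 10.
Total = 20×30 + 15×30 + 11×30 + 5×60 + 4×10 = 1720.

1720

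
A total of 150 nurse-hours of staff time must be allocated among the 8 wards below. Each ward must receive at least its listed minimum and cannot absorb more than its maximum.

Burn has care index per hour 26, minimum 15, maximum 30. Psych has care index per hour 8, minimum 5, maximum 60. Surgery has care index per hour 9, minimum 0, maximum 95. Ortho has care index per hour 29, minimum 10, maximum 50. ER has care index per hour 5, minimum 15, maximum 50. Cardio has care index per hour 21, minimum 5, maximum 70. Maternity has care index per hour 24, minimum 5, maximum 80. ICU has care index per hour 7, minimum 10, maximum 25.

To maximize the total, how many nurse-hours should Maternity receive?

Meeting every minimum uses 15+5+0+10+15+5+5+10 = 65 nurse-hours, leaving 85.
Order the wards by care index per hour: Ortho 29 > Burn 26 > Maternity 24 > Cardio 21 > Surgery 9 > Psych 8 > ICU 7 > ER 5.
Ortho takes 40 more to reach its cap of 50 → 45 left.
Burn takes 15 more to reach its cap of 30 → 30 left.
Only 30 left; Maternity takes them to reach 35.

35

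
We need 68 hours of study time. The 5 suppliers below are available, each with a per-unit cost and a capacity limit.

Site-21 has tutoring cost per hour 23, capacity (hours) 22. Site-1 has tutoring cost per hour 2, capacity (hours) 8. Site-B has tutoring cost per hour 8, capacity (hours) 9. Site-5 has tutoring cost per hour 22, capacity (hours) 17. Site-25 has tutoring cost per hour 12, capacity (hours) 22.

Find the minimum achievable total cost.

Fill from the cheapest supplier first.
Take 8 from Site-1 at 2 → need 60 more.
Site-B (8): use full 9 → 51 hours to go.
Take 22 from Site-25 at 12 → need 29 more.
Site-5 (22): use full 17 → 12 hours to go.
Take 12 from Site-21 at 23 to finish.
Cost = 8×2 + 9×8 + 22×12 + 17×22 + 12×23 = 1002.

1002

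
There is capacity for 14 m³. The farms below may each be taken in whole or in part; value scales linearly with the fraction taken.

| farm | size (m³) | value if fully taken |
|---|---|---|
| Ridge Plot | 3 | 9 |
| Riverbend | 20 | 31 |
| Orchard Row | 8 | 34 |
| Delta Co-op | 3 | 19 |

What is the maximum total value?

62

Sort by value density: Delta Co-op 19/3≈6.33, Orchard Row 34/8≈4.25, Ridge Plot 9/3≈3, Riverbend 31/20≈1.55.
Take all of Delta Co-op (3 m³, value 19) → 11 m³ left.
Orchard Row: take in full, 8 m³ for value 34 → 3 left.
Ridge Plot: take in full, 3 m³ for value 9 → 0 left.
Total value = 62.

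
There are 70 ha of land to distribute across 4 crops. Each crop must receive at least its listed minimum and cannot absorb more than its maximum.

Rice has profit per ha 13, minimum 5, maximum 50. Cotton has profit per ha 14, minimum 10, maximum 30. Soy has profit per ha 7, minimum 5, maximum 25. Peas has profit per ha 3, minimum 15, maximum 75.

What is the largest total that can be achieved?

760

Meeting every minimum uses 5+10+5+15 = 35 ha, leaving 35.
Order the crops by profit per ha: Cotton 14 > Rice 13 > Soy 7 > Peas 3.
Cotton: +20 to 30 (cap) — 15 left.
Only 15 left; Rice takes them to reach 20.
Total = 13×20 + 14×30 + 7×5 + 3×15 = 760.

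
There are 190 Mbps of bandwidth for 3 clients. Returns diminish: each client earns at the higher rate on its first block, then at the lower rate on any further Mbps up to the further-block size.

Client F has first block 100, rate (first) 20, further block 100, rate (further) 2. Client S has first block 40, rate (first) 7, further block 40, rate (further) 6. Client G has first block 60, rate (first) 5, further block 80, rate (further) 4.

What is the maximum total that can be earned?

Treat each block as its own option and order by rate: Client F/tier1 20 > Client S/tier1 7 > Client S/tier2 6 > Client G/tier1 5 > Client G/tier2 4 > Client F/tier2 2.
Client F tier1 at 20: fill all 100 → 90 left.
Client S tier1 at 7: fill all 40 → 50 left.
Fill Client S tier2 block (40 at 6) → 10 left.
Client G/tier1: +10 of 60 at 5; pool empty.
Total = 20×100 + 7×40 + 6×40 + 5×10 = 2570.

2570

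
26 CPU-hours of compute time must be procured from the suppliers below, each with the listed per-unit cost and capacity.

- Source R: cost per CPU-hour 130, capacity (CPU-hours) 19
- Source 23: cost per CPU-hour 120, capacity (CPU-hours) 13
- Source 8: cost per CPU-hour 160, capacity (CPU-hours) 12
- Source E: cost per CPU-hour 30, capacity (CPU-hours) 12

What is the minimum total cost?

2050

Fill from the cheapest supplier first.
Source E at 30: take all 12 CPU-hours — 14 still needed.
Source 23 (120): use full 13 — 1 CPU-hours to go.
Take 1 from Source R at 130 to finish.
Source 8: unused.
Cost = 12×30 + 13×120 + 1×130 = 2050.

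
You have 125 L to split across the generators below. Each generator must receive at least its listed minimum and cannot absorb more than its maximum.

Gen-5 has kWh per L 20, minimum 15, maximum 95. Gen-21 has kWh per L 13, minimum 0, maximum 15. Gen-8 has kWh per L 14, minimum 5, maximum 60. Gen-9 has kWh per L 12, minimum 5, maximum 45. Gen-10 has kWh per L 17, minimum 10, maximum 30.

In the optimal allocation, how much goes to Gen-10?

20

Meeting every minimum uses 15+0+5+5+10 = 35 L, leaving 90.
Highest kWh per L first: Gen-5 20 > Gen-10 17 > Gen-8 14 > Gen-21 13 > Gen-9 12.
Gen-5: +80 to 95 (cap) ; 10 left.
Gen-10 has room for 20 more but only 10 remain, so it gets 20.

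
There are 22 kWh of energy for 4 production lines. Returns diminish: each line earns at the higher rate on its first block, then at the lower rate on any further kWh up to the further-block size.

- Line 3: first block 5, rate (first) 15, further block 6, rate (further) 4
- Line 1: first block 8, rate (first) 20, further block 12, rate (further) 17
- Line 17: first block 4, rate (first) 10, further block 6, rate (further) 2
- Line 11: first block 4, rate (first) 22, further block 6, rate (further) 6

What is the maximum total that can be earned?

Rank every tier by rate: Line 11/first 22 > Line 1/first 20 > Line 1/second 17 > Line 3/first 15 > Line 17/first 10 > Line 11/second 6 > Line 3/second 4 > Line 17/second 2.
Line 11 first at 22: fill all 4 → 18 left.
Line 1 first at 20: fill all 8 → 10 left.
Line 1/second: +10 of 12 at 17; pool empty.
Total = 22×4 + 20×8 + 17×10 = 418.

418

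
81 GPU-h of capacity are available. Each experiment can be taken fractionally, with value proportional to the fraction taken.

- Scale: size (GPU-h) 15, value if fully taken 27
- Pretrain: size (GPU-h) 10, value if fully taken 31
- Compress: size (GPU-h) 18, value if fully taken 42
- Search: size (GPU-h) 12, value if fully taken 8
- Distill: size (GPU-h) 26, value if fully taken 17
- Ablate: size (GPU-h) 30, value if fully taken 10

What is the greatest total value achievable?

125

Rank by value-to-size ratio: Pretrain 31/10≈3.1, Compress 42/18≈2.33, Scale 27/15≈1.8, Search 8/12≈0.667, Distill 17/26≈0.654, Ablate 10/30≈0.333.
All 10 GPU-h of Pretrain fit (value 31) → 71 remain.
Compress: take in full, 18 GPU-h for value 42 → 53 left.
All 15 GPU-h of Scale fit (value 27) → 38 remain.
All 12 GPU-h of Search fit (value 8) → 26 remain.
Take all of Distill (26 GPU-h, value 17) → 0 GPU-h left.
Total value = 125.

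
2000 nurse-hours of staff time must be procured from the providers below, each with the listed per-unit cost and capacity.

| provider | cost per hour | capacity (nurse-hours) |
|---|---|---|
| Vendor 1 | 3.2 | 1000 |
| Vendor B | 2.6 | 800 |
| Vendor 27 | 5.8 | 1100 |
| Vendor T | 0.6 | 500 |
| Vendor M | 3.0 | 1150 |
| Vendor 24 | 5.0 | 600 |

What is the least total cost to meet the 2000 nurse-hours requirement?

Use providers in increasing cost order.
Take 500 from Vendor T at 0.6 → need 1500 more.
Take 800 from Vendor B at 2.6 → need 700 more.
Take 700 from Vendor M at 3.0 to finish.
Vendor 1, Vendor 24, Vendor 27: unused.
Cost = 500×0.6 + 800×2.6 + 700×3.0 = 4480.

4480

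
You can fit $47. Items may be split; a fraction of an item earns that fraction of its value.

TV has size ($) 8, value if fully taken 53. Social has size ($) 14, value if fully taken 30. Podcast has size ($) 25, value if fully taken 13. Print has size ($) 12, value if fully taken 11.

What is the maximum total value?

100.76

Rank by value-to-size ratio: TV 53/8≈6.62, Social 30/14≈2.14, Print 11/12≈0.917, Podcast 13/25≈0.52.
All 8 $ of TV fit (value 53) → 39 remain.
Take all of Social (14 $, value 30) → 25 $ left.
Take all of Print (12 $, value 11) → 13 $ left.
13 $ left: a 13/25 share of Podcast gives 13×13/25 = 6.76.
Total value = 100.76.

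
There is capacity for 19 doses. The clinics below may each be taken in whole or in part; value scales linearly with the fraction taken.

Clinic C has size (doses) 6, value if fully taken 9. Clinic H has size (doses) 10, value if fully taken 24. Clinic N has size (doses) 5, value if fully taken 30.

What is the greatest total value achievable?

60

Rank by value-to-size ratio: Clinic N 30/5≈6, Clinic H 24/10≈2.4, Clinic C 9/6≈1.5.
Take all of Clinic N (5 doses, value 30) — 14 doses left.
Take all of Clinic H (10 doses, value 24) — 4 doses left.
Fill the last 4 doses with part of Clinic C: 4/6 of it earns 6.
Total value = 60.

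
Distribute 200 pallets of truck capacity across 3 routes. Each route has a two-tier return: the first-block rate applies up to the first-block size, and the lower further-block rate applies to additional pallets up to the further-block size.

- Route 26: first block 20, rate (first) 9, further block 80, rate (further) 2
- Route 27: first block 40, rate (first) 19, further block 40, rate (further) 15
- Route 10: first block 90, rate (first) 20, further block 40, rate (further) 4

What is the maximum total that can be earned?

Rank every tier by rate: Route 10/T1 20 > Route 27/T1 19 > Route 27/T2 15 > Route 26/T1 9 > Route 10/T2 4 > Route 26/T2 2.
Fill Route 10 T1 block (90 at 20) — 110 left.
Route 27 T1 at 19: fill all 40 — 70 left.
Route 27/T2 (15): +40 — 30 left.
Route 26/T1 (9): +20 — 10 left.
10 remain; put them into Route 10 T2 at 4.
Total = 20×90 + 19×40 + 15×40 + 9×20 + 4×10 = 3380.

3380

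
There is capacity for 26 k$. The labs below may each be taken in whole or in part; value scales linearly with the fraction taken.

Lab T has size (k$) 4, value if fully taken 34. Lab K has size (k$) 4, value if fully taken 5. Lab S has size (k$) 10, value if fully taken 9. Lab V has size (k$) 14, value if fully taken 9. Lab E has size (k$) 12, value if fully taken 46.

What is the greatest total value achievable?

90.4

Rank by value-to-size ratio: Lab T 34/4≈8.5, Lab E 46/12≈3.83, Lab K 5/4≈1.25, Lab S 9/10≈0.9, Lab V 9/14≈0.643.
Take all of Lab T (4 k$, value 34) → 22 k$ left.
Take all of Lab E (12 k$, value 46) → 10 k$ left.
Lab K: take in full, 4 k$ for value 5 → 6 left.
Fill the last 6 k$ with part of Lab S: 6/10 of it earns 5.4.
Total value = 90.4.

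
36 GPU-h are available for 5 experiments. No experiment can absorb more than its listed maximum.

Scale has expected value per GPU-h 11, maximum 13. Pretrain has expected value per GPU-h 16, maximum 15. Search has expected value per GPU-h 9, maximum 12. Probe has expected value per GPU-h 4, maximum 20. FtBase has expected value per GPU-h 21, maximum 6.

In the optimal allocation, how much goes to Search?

2

Highest expected value per GPU-h first: FtBase 21 > Pretrain 16 > Scale 11 > Search 9 > Probe 4.
FtBase takes 6 to reach its cap of 6 ; 30 left.
Pretrain takes 15 to reach its cap of 15 ; 15 left.
Scale takes 13 to reach its cap of 13 ; 2 left.
Search: +2 (room for 12) → 2. Pool exhausted.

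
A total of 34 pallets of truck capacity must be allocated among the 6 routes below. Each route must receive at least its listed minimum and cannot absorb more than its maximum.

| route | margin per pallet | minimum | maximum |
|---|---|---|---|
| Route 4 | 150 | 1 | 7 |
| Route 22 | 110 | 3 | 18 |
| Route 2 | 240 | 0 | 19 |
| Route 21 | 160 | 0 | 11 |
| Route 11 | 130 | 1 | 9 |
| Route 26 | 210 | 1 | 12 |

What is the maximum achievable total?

7270

Meeting every minimum uses 1+3+0+0+1+1 = 6 pallets, leaving 28.
Highest margin per pallet first: Route 2 240 > Route 26 210 > Route 21 160 > Route 4 150 > Route 11 130 > Route 22 110.
Route 2 takes 19 more to reach its cap of 19 → 9 left.
Only 9 left; Route 26 takes them to reach 10.
Total = 150×1 + 110×3 + 240×19 + 130×1 + 210×10 = 7270.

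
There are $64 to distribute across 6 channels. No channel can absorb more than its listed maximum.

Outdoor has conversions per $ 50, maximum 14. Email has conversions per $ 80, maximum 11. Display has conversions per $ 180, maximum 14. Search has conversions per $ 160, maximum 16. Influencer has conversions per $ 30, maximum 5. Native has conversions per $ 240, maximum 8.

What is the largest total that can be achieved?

8610

Order the channels by conversions per $: Native 240 > Display 180 > Search 160 > Email 80 > Outdoor 50 > Influencer 30.
Give Native 8 to hit its cap of 8 ; 56 left.
Display: +14 to 14 (cap) ; 42 left.
Search takes 16 to reach its cap of 16 ; 26 left.
Email: +11 to 11 (cap) ; 15 left.
Outdoor takes 14 to reach its cap of 14 ; 1 left.
Influencer: +1 (room for 5) → 1. Pool exhausted.
Total = 50×14 + 80×11 + 180×14 + 160×16 + 30×1 + 240×8 = 8610.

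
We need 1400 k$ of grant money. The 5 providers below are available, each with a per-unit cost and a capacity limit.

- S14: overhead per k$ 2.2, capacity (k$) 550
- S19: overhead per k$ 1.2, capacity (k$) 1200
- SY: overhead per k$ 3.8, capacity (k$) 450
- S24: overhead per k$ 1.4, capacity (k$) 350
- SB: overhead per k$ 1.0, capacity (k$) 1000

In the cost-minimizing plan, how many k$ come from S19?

Fill from the cheapest provider first.
Take 1000 from SB at 1.0 → need 400 more.
S19 (1.2): take the remaining 400 → done.
S24, S14, SY: unused.

400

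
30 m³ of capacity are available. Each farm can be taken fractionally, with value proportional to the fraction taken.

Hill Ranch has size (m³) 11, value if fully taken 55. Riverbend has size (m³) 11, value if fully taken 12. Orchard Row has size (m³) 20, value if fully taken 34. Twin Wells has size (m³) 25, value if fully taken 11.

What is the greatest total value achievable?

Rank by value-to-size ratio: Hill Ranch 55/11≈5, Orchard Row 34/20≈1.7, Riverbend 12/11≈1.09, Twin Wells 11/25≈0.44.
Hill Ranch: take in full, 11 m³ for value 55 ; 19 left.
19 m³ left: a 19/20 share of Orchard Row gives 34×19/20 = 32.3.
Total value = 87.3.

87.3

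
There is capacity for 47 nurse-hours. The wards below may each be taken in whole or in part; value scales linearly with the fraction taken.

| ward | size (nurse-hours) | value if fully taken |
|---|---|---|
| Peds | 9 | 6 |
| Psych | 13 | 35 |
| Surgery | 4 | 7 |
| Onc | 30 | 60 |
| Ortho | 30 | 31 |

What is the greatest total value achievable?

102

Sort by value density: Psych 35/13≈2.69, Onc 60/30≈2, Surgery 7/4≈1.75, Ortho 31/30≈1.03, Peds 6/9≈0.667.
Take all of Psych (13 nurse-hours, value 35) ; 34 nurse-hours left.
Onc: take in full, 30 nurse-hours for value 60 ; 4 left.
Surgery: take in full, 4 nurse-hours for value 7 ; 0 left.
Total value = 102.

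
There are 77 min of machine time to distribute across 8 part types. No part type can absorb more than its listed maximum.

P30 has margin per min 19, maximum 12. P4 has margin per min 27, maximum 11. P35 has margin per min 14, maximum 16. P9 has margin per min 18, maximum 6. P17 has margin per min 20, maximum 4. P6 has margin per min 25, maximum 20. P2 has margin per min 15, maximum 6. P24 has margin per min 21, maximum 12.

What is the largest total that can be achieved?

1639

Highest margin per min first: P4 27 > P6 25 > P24 21 > P17 20 > P30 19 > P9 18 > P2 15 > P35 14.
P4: +11 to 11 (cap) — 66 left.
Give P6 20 to hit its cap of 20 — 46 left.
Give P24 12 to hit its cap of 12 — 34 left.
P17: +4 to 4 (cap) — 30 left.
Give P30 12 to hit its cap of 12 — 18 left.
P9 takes 6 to reach its cap of 6 — 12 left.
P2: +6 to 6 (cap) — 6 left.
P35 has room for 16 but only 6 remain, so it gets 6.
Total = 19×12 + 27×11 + 14×6 + 18×6 + 20×4 + 25×20 + 15×6 + 21×12 = 1639.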